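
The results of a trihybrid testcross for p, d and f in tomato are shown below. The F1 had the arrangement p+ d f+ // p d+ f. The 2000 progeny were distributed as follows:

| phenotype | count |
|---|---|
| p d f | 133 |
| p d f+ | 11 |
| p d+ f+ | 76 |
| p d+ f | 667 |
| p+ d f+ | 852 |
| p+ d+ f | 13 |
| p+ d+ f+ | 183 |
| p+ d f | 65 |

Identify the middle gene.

p

The two rarest classes, p d f+ and p+ d+ f, are the double crossovers. Comparing them with the parentals, only the p allele has switched, so p is the middle locus and the order is d – p – f.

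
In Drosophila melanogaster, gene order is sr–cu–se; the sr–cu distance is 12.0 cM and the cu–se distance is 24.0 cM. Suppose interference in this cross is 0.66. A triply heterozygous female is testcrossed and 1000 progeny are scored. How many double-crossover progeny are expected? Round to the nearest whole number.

Map distances give recombination frequencies of 0.120 and 0.240 for the two intervals.
With interference 0.66 (so coincidence = 0.34), expected double-crossover frequency = 0.120 × 0.240 × 0.34 = 0.00979.
Expected number = 0.00979 × 1000 = 9.79 ≈ 10.

10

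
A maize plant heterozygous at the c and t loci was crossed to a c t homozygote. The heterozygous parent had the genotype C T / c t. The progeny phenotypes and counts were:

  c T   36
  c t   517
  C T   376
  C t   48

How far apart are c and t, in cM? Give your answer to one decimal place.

8.6 cM

The recombinant classes are C t and c T: 48 + 36 = 84.
Recombination frequency = 84/977 = 0.0860 ≈ 8.6%, i.e. 8.6 cM.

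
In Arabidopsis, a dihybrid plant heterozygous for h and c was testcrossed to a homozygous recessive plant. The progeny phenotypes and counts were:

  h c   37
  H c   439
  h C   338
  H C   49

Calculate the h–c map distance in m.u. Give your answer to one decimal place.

10.0 m.u.

The two most frequent classes, H c (439) and h C (338), are the parental types, so the F1 was H c / h C.
The recombinant classes are H C and h c: 49 + 37 = 86.
Recombination frequency = 86/863 = 0.0997 ≈ 10.0%, i.e. 10.0 m.u.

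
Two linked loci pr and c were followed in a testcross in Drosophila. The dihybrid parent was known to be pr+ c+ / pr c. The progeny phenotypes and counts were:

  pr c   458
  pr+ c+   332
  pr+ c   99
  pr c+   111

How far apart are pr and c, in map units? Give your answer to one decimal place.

21.0 map units

The recombinant classes are pr+ c and pr c+: 99 + 111 = 210.
Recombination frequency = 210/1000 = 0.2100 ≈ 21.0%, i.e. 21.0 map units.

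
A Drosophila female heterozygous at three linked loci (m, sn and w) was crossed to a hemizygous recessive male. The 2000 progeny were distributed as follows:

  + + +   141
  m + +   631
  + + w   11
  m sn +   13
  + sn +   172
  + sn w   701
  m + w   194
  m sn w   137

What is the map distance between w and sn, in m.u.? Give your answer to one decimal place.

The two most frequent reciprocal classes, + sn w and m + +, are the parental types, so the F1 was + sn w / m + +.
The two rarest classes, + + w and m sn +, are the double crossovers. Comparing them with the parentals, only the sn allele has switched, so sn is the middle locus and the order is w – sn – m.
Crossovers in the w–sn interval produce the single-crossover classes + sn + and m + w (172 + 194 = 366) plus the double crossovers (24).
RF(w–sn) = (366 + 24) / 2000 = 390/2000 = 0.1950 → 19.5 m.u.

19.5 m.u.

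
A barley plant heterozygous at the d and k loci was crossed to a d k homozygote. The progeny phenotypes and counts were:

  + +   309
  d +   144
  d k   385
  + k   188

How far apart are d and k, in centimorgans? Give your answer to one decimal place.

32.4 centimorgans

The two most frequent classes, + + (309) and d k (385), are the parental types, so the F1 was + + / d k.
The recombinant classes are + k and d +: 188 + 144 = 332.
Recombination frequency = 332/1026 = 0.3236 ≈ 32.4%, i.e. 32.4 centimorgans.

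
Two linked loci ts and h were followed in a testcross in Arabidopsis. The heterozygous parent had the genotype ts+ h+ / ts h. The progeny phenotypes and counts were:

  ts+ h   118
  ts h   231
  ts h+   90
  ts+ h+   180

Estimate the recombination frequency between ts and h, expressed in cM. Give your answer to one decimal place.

33.6 cM

The recombinant classes are ts+ h and ts h+: 118 + 90 = 208.
Recombination frequency = 208/619 = 0.3360 ≈ 33.6%, i.e. 33.6 cM.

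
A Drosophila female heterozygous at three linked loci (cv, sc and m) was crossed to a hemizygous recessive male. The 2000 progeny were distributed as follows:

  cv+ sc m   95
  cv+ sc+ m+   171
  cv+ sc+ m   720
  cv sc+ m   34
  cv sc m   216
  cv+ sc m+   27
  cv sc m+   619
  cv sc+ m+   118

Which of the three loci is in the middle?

cv

The two most frequent reciprocal classes, cv+ sc+ m and cv sc m+, are the parental types, so the F1 was cv+ sc+ m / cv sc m+.
The two rarest classes, cv sc+ m and cv+ sc m+, are the double crossovers. Comparing them with the parentals, only the cv allele has switched, so cv is the middle locus and the order is m – cv – sc.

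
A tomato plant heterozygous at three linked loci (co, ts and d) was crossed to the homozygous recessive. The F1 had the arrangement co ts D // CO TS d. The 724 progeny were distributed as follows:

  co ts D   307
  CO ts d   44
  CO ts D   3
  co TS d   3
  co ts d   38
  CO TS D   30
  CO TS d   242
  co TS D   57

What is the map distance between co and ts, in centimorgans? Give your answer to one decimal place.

14.8 centimorgans

The two rarest classes, CO ts D and co TS d, are the double crossovers. Comparing them with the parentals, only the co allele has switched, so co is the middle locus and the order is d – co – ts.
Crossovers in the co–ts interval produce the single-crossover classes co TS D and CO ts d (57 + 44 = 101) plus the double crossovers (6).
RF(co–ts) = (101 + 6) / 724 = 107/724 = 0.1478 → 14.8 centimorgans.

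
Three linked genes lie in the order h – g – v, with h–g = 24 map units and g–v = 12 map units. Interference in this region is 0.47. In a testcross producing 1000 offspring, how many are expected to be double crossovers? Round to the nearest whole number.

15

Map distances give recombination frequencies of 0.240 and 0.120 for the two intervals.
With interference 0.47 (so coincidence = 0.53), expected double-crossover frequency = 0.240 × 0.120 × 0.53 = 0.01526.
Expected number = 0.01526 × 1000 = 15.26 ≈ 15.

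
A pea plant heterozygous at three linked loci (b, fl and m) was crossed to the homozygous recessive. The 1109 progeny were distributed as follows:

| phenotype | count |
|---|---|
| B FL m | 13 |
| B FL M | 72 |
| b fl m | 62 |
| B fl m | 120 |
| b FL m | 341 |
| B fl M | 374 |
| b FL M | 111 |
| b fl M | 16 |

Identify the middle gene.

b

The two most frequent reciprocal classes, b FL m and B fl M, are the parental types, so the F1 was b FL m / B fl M.
The two rarest classes, B FL m and b fl M, are the double crossovers. Comparing them with the parentals, only the b allele has switched, so b is the middle locus and the order is fl – b – m.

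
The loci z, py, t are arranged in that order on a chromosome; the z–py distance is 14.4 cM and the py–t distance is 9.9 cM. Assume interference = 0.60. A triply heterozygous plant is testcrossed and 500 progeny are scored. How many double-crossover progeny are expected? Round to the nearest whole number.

Map distances give recombination frequencies of 0.144 and 0.099 for the two intervals.
With interference 0.60 (so coincidence = 0.40), expected double-crossover frequency = 0.144 × 0.099 × 0.40 = 0.00570.
Expected number = 0.00570 × 500 = 2.85 ≈ 3.

3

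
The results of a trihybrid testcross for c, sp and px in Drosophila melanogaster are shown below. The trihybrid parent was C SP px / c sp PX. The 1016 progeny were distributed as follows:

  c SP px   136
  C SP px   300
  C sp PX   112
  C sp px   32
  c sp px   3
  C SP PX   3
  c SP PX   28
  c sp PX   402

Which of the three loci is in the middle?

px

The two rarest classes, C SP PX and c sp px, are the double crossovers. Comparing them with the parentals, only the px allele has switched, so px is the middle locus and the order is c – px – sp.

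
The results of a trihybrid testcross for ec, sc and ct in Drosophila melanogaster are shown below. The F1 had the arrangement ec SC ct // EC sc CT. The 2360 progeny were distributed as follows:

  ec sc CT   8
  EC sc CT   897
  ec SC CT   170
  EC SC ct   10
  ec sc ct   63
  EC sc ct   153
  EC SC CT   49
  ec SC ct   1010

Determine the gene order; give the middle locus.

The two rarest classes, EC SC ct and ec sc CT, are the double crossovers. Comparing them with the parentals, only the ec allele has switched, so ec is the middle locus and the order is sc – ec – ct.

ec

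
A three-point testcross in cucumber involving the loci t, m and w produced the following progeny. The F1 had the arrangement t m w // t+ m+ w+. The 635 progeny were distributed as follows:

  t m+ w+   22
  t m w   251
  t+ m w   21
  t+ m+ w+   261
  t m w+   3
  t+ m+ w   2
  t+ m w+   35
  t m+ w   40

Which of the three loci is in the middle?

w

The two rarest classes, t m w+ and t+ m+ w, are the double crossovers. Comparing them with the parentals, only the w allele has switched, so w is the middle locus and the order is t – w – m.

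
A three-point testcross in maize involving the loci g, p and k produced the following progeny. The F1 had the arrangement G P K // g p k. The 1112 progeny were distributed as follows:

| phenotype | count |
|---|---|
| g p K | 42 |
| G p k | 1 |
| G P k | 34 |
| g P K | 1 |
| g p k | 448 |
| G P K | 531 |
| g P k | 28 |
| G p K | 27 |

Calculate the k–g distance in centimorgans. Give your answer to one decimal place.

7.0 centimorgans

The two rarest classes, g P K and G p k, are the double crossovers. Comparing them with the parentals, only the g allele has switched, so g is the middle locus and the order is k – g – p.
Crossovers in the k–g interval produce the single-crossover classes G P k and g p K (34 + 42 = 76) plus the double crossovers (2).
RF(k–g) = (76 + 2) / 1112 = 78/1112 = 0.0701 → 7.0 centimorgans.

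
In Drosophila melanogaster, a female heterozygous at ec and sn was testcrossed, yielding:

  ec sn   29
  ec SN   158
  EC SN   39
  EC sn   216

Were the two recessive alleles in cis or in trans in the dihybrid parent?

The two most frequent classes are EC sn (216) and ec SN (158); these are the parental (non-recombinant) types.
So the F1 carried EC sn on one chromosome and ec SN on the other — the recessive alleles are on opposite chromosomes (trans / repulsion).

trans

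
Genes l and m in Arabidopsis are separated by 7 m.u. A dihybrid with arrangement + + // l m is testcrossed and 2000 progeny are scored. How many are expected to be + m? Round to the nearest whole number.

70

A map distance of 7 m.u. corresponds to a recombination frequency of 0.070.
The F1 is + + / l m, so + m is a recombinant gamete class with expected frequency r/2 = 0.070/2 = 0.0350.
Expected number = 0.0350 × 2000 = 70.00 ≈ 70.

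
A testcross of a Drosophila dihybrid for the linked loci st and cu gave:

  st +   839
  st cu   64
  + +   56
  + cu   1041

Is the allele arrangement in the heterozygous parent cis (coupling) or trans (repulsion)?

trans

The two most frequent classes are + cu (1041) and st + (839); these are the parental (non-recombinant) types.
So the F1 carried + cu on one chromosome and st + on the other — the recessive alleles are on opposite chromosomes (trans / repulsion).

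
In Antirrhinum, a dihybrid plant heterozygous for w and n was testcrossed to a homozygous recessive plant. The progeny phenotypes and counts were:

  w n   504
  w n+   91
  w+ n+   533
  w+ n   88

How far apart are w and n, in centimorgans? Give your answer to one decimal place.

The two most frequent classes, w+ n+ (533) and w n (504), are the parental types, so the F1 was w+ n+ / w n.
The recombinant classes are w+ n and w n+: 88 + 91 = 179.
Recombination frequency = 179/1216 = 0.1472 ≈ 14.7%, i.e. 14.7 centimorgans.

14.7 centimorgans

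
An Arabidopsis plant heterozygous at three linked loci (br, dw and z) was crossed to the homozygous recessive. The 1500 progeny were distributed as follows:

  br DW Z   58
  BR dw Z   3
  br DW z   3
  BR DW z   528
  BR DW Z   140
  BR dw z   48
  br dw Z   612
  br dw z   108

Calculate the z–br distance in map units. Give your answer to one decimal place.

16.9 map units

The two most frequent reciprocal classes, br dw Z and BR DW z, are the parental types, so the F1 was br dw Z / BR DW z.
The two rarest classes, BR dw Z and br DW z, are the double crossovers. Comparing them with the parentals, only the br allele has switched, so br is the middle locus and the order is dw – br – z.
Crossovers in the br–z interval produce the single-crossover classes br dw z and BR DW Z (108 + 140 = 248) plus the double crossovers (6).
RF(br–z) = (248 + 6) / 1500 = 254/1500 = 0.1693 → 16.9 map units.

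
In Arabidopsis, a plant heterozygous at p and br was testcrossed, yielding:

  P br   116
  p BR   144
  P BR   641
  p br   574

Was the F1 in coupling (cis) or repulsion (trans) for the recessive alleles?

The two most frequent classes are P BR (641) and p br (574); these are the parental (non-recombinant) types.
So the F1 carried P BR on one chromosome and p br on the other — the recessive alleles are on the same chromosome (cis / coupling).

cis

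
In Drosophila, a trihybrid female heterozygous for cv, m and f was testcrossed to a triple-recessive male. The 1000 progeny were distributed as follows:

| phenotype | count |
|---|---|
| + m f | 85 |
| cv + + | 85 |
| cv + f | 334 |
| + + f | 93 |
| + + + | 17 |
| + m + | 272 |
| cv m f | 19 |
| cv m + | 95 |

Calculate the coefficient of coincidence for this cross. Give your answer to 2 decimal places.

The two most frequent reciprocal classes, + m + and cv + f, are the parental types, so the F1 was + m + / cv + f.
The two rarest classes, + + + and cv m f, are the double crossovers. Comparing them with the parentals, only the m allele has switched, so m is the middle locus and the order is f – m – cv.
f–m: (170 + 36)/1000 = 0.2060; m–cv: (188 + 36)/1000 = 0.2240.
Expected DCO frequency = 0.2060 × 0.2240 ≈ 0.04614; observed = 36/1000 ≈ 0.03600.
Coefficient of coincidence = 0.03600/0.04614 ≈ 0.78.

0.78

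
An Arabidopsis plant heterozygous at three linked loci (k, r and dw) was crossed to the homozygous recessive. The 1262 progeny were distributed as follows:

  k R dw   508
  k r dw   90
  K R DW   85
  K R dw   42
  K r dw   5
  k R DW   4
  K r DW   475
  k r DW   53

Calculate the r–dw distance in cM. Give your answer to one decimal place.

The two most frequent reciprocal classes, K r DW and k R dw, are the parental types, so the F1 was K r DW / k R dw.
The two rarest classes, K r dw and k R DW, are the double crossovers. Comparing them with the parentals, only the dw allele has switched, so dw is the middle locus and the order is r – dw – k.
Crossovers in the r–dw interval produce the single-crossover classes K R DW and k r dw (85 + 90 = 175) plus the double crossovers (9).
RF(r–dw) = (175 + 9) / 1262 = 184/1262 = 0.1458 → 14.6 cM.

14.6 cM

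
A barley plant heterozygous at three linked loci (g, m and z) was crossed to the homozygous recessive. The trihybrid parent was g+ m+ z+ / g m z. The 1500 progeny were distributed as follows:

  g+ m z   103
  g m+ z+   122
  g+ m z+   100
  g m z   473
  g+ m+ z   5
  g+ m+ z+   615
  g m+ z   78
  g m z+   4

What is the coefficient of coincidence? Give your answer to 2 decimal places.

The two rarest classes, g+ m+ z and g m z+, are the double crossovers. Comparing them with the parentals, only the z allele has switched, so z is the middle locus and the order is m – z – g.
m–z: (178 + 9)/1500 = 0.1247; z–g: (225 + 9)/1500 = 0.1560.
Expected DCO frequency = 0.1247 × 0.1560 ≈ 0.01945; observed = 9/1500 ≈ 0.00600.
Coefficient of coincidence = 0.00600/0.01945 ≈ 0.31.

0.31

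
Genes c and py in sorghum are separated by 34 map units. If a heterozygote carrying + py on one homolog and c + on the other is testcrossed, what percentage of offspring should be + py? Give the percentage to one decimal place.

33.0%

A map distance of 34 map units corresponds to a recombination frequency of 0.340.
The F1 is + py / c +, so + py is a parental gamete class with expected frequency (1 − r)/2 = 0.660/2 = 0.3300.
That is 0.3300 = 33.0% of the progeny.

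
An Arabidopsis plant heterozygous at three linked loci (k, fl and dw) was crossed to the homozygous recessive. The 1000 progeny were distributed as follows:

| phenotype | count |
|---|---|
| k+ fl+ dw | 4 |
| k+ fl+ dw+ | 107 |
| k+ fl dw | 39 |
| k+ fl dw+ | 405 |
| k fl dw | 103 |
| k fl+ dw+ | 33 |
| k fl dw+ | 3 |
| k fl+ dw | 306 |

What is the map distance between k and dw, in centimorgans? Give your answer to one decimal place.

7.9 centimorgans

The two most frequent reciprocal classes, k fl+ dw and k+ fl dw+, are the parental types, so the F1 was k fl+ dw / k+ fl dw+.
The two rarest classes, k+ fl+ dw and k fl dw+, are the double crossovers. Comparing them with the parentals, only the k allele has switched, so k is the middle locus and the order is dw – k – fl.
Crossovers in the dw–k interval produce the single-crossover classes k fl+ dw+ and k+ fl dw (33 + 39 = 72) plus the double crossovers (7).
RF(dw–k) = (72 + 7) / 1000 = 79/1000 = 0.0790 → 7.9 centimorgans.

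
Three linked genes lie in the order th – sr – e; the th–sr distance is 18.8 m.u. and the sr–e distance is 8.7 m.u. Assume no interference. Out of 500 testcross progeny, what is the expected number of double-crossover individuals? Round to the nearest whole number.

8

Map distances give recombination frequencies of 0.188 and 0.087 for the two intervals.
With no interference, expected double-crossover frequency = 0.188 × 0.087 = 0.01636.
Expected number = 0.01636 × 500 = 8.18 ≈ 8.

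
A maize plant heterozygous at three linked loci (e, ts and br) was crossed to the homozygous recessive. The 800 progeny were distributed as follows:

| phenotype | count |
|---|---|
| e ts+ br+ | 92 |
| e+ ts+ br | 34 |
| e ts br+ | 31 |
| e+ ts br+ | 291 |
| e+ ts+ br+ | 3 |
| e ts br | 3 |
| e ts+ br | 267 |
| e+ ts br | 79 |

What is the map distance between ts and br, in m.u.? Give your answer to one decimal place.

The two most frequent reciprocal classes, e ts+ br and e+ ts br+, are the parental types, so the F1 was e ts+ br / e+ ts br+.
The two rarest classes, e ts br and e+ ts+ br+, are the double crossovers. Comparing them with the parentals, only the ts allele has switched, so ts is the middle locus and the order is br – ts – e.
Crossovers in the br–ts interval produce the single-crossover classes e ts+ br+ and e+ ts br (92 + 79 = 171) plus the double crossovers (6).
RF(br–ts) = (171 + 6) / 800 = 177/800 = 0.2213 → 22.1 m.u.

22.1 m.u.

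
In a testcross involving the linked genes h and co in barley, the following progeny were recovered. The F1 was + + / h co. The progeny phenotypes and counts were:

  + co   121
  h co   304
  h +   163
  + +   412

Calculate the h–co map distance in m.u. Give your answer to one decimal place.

28.4 m.u.

The recombinant classes are + co and h +: 121 + 163 = 284.
Recombination frequency = 284/1000 = 0.2840 ≈ 28.4%, i.e. 28.4 m.u.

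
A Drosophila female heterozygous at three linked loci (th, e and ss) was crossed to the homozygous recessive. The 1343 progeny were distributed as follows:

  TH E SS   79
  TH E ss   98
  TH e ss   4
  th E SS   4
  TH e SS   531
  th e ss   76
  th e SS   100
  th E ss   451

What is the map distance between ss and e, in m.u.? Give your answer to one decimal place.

12.1 m.u.

The two most frequent reciprocal classes, TH e SS and th E ss, are the parental types, so the F1 was TH e SS / th E ss.
The two rarest classes, TH e ss and th E SS, are the double crossovers. Comparing them with the parentals, only the ss allele has switched, so ss is the middle locus and the order is e – ss – th.
Crossovers in the e–ss interval produce the single-crossover classes TH E SS and th e ss (79 + 76 = 155) plus the double crossovers (8).
RF(e–ss) = (155 + 8) / 1343 = 163/1343 = 0.1214 → 12.1 m.u.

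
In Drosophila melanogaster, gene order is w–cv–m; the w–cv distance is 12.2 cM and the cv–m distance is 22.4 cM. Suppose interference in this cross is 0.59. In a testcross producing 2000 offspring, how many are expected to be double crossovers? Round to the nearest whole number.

22

Map distances give recombination frequencies of 0.122 and 0.224 for the two intervals.
With interference 0.59 (so coincidence = 0.41), expected double-crossover frequency = 0.122 × 0.224 × 0.41 = 0.01120.
Expected number = 0.01120 × 2000 = 22.41 ≈ 22.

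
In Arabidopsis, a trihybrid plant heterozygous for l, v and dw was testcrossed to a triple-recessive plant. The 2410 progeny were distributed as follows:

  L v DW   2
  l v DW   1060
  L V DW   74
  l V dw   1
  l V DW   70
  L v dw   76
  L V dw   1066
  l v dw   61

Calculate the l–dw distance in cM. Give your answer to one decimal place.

5.7 cM

The two most frequent reciprocal classes, l v DW and L V dw, are the parental types, so the F1 was l v DW / L V dw.
The two rarest classes, L v DW and l V dw, are the double crossovers. Comparing them with the parentals, only the l allele has switched, so l is the middle locus and the order is v – l – dw.
Crossovers in the l–dw interval produce the single-crossover classes l v dw and L V DW (61 + 74 = 135) plus the double crossovers (3).
RF(l–dw) = (135 + 3) / 2410 = 138/2410 = 0.0573 → 5.7 cM.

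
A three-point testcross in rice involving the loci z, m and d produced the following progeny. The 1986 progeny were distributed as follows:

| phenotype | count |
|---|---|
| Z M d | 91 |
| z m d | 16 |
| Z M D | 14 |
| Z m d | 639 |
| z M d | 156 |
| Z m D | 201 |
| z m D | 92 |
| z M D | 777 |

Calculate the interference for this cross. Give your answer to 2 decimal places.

The two most frequent reciprocal classes, z M D and Z m d, are the parental types, so the F1 was z M D / Z m d.
The two rarest classes, Z M D and z m d, are the double crossovers. Comparing them with the parentals, only the z allele has switched, so z is the middle locus and the order is d – z – m.
d–z: (357 + 30)/1986 = 0.1949; z–m: (183 + 30)/1986 = 0.1073.
Expected DCO frequency = 0.1949 × 0.1073 ≈ 0.02091; observed = 30/1986 ≈ 0.01511.
Coefficient of coincidence = 0.01511/0.02091 ≈ 0.72; interference = 1 − 0.72 = 0.28.

0.28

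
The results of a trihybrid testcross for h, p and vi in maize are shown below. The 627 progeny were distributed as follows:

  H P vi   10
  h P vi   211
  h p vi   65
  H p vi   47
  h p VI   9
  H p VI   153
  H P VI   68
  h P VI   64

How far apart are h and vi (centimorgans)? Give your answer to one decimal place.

The two most frequent reciprocal classes, H p VI and h P vi, are the parental types, so the F1 was H p VI / h P vi.
The two rarest classes, h p VI and H P vi, are the double crossovers. Comparing them with the parentals, only the h allele has switched, so h is the middle locus and the order is vi – h – p.
Crossovers in the vi–h interval produce the single-crossover classes H p vi and h P VI (47 + 64 = 111) plus the double crossovers (19).
RF(vi–h) = (111 + 19) / 627 = 130/627 = 0.2073 → 20.7 centimorgans.

20.7 centimorgans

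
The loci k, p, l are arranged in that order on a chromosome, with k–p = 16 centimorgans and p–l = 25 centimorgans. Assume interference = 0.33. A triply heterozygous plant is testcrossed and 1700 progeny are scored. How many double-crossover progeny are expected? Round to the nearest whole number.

46

Map distances give recombination frequencies of 0.160 and 0.250 for the two intervals.
With interference 0.33 (so coincidence = 0.67), expected double-crossover frequency = 0.160 × 0.250 × 0.67 = 0.02680.
Expected number = 0.02680 × 1700 = 45.56 ≈ 46.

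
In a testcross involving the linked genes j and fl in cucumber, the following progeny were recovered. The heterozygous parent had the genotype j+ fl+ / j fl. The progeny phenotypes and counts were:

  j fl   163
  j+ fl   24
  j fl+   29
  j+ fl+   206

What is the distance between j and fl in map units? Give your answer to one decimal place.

The recombinant classes are j+ fl and j fl+: 24 + 29 = 53.
Recombination frequency = 53/422 = 0.1256 ≈ 12.6%, i.e. 12.6 map units.

12.6 map units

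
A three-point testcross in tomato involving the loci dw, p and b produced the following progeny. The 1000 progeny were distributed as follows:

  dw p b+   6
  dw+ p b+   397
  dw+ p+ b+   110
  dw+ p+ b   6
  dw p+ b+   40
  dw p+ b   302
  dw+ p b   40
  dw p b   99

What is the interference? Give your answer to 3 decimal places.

0.410

The two most frequent reciprocal classes, dw p+ b and dw+ p b+, are the parental types, so the F1 was dw p+ b / dw+ p b+.
The two rarest classes, dw+ p+ b and dw p b+, are the double crossovers. Comparing them with the parentals, only the dw allele has switched, so dw is the middle locus and the order is p – dw – b.
p–dw: (209 + 12)/1000 = 0.2210; dw–b: (80 + 12)/1000 = 0.0920.
Expected DCO frequency = 0.2210 × 0.0920 ≈ 0.02033; observed = 12/1000 ≈ 0.01200.
Coefficient of coincidence = 0.01200/0.02033 ≈ 0.590; interference = 1 − 0.590 = 0.410.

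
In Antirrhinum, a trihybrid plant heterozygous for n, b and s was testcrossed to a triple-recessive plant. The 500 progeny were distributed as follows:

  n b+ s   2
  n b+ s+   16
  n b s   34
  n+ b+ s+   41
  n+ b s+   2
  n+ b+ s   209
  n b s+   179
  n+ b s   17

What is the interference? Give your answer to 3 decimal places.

The two most frequent reciprocal classes, n+ b+ s and n b s+, are the parental types, so the F1 was n+ b+ s / n b s+.
The two rarest classes, n b+ s and n+ b s+, are the double crossovers. Comparing them with the parentals, only the n allele has switched, so n is the middle locus and the order is s – n – b.
s–n: (75 + 4)/500 = 0.1580; n–b: (33 + 4)/500 = 0.0740.
Expected DCO frequency = 0.1580 × 0.0740 ≈ 0.01169; observed = 4/500 ≈ 0.00800.
Coefficient of coincidence = 0.00800/0.01169 ≈ 0.684; interference = 1 − 0.684 = 0.316.

0.316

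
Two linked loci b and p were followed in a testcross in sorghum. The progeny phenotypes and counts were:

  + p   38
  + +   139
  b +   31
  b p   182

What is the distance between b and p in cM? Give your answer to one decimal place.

The two most frequent classes, + + (139) and b p (182), are the parental types, so the F1 was + + / b p.
The recombinant classes are + p and b +: 38 + 31 = 69.
Recombination frequency = 69/390 = 0.1769 ≈ 17.7%, i.e. 17.7 cM.

17.7 cM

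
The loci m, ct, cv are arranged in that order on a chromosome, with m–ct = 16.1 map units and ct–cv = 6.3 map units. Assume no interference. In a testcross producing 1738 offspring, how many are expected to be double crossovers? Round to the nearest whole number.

18

Map distances give recombination frequencies of 0.161 and 0.063 for the two intervals.
With no interference, expected double-crossover frequency = 0.161 × 0.063 = 0.01014.
Expected number = 0.01014 × 1738 = 17.63 ≈ 18.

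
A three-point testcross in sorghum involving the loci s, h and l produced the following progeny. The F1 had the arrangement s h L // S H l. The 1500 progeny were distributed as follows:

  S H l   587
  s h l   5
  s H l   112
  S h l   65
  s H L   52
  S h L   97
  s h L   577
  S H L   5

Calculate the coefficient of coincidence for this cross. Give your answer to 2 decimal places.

The two rarest classes, s h l and S H L, are the double crossovers. Comparing them with the parentals, only the l allele has switched, so l is the middle locus and the order is h – l – s.
h–l: (117 + 10)/1500 = 0.0847; l–s: (209 + 10)/1500 = 0.1460.
Expected DCO frequency = 0.0847 × 0.1460 ≈ 0.01237; observed = 10/1500 ≈ 0.00667.
Coefficient of coincidence = 0.00667/0.01237 ≈ 0.54.

0.54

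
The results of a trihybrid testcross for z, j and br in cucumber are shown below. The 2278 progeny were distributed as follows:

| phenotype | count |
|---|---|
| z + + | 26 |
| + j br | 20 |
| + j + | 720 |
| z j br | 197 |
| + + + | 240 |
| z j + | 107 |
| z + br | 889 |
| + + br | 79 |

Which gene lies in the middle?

br

The two most frequent reciprocal classes, z + br and + j +, are the parental types, so the F1 was z + br / + j +.
The two rarest classes, z + + and + j br, are the double crossovers. Comparing them with the parentals, only the br allele has switched, so br is the middle locus and the order is j – br – z.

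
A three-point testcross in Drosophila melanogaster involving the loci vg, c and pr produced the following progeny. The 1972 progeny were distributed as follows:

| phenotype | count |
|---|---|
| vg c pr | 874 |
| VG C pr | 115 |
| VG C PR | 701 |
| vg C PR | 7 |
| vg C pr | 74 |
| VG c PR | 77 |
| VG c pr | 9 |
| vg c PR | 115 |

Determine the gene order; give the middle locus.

vg

The two most frequent reciprocal classes, vg c pr and VG C PR, are the parental types, so the F1 was vg c pr / VG C PR.
The two rarest classes, VG c pr and vg C PR, are the double crossovers. Comparing them with the parentals, only the vg allele has switched, so vg is the middle locus and the order is c – vg – pr.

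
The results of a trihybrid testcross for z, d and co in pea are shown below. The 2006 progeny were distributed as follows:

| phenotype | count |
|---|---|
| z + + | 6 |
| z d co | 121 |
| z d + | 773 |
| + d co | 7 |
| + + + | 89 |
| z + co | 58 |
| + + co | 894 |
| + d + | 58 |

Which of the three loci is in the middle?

The two most frequent reciprocal classes, + + co and z d +, are the parental types, so the F1 was + + co / z d +.
The two rarest classes, + d co and z + +, are the double crossovers. Comparing them with the parentals, only the d allele has switched, so d is the middle locus and the order is z – d – co.

d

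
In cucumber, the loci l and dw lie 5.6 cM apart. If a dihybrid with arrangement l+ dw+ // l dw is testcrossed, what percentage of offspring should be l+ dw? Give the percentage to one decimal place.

2.8%

A map distance of 5.6 cM corresponds to a recombination frequency of 0.056.
The F1 is l+ dw+ / l dw, so l+ dw is a recombinant gamete class with expected frequency r/2 = 0.056/2 = 0.0280.
That is 0.0280 = 2.8% of the progeny.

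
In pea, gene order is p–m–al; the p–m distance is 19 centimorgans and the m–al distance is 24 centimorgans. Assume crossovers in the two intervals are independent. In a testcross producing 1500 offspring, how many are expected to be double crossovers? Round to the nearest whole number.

Map distances give recombination frequencies of 0.190 and 0.240 for the two intervals.
With no interference, expected double-crossover frequency = 0.190 × 0.240 = 0.04560.
Expected number = 0.04560 × 1500 = 68.40 ≈ 68.

68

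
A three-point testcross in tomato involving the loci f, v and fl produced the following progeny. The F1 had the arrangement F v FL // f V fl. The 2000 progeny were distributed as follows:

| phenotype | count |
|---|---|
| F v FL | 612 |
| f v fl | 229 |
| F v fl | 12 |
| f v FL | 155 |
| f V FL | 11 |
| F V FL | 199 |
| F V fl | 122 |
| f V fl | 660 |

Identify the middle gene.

The two rarest classes, F v fl and f V FL, are the double crossovers. Comparing them with the parentals, only the fl allele has switched, so fl is the middle locus and the order is v – fl – f.

fl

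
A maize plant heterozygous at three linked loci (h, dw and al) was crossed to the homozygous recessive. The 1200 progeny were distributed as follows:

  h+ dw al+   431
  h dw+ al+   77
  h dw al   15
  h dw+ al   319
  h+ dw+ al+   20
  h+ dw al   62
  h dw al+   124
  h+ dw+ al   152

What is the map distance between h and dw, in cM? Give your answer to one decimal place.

The two most frequent reciprocal classes, h dw+ al and h+ dw al+, are the parental types, so the F1 was h dw+ al / h+ dw al+.
The two rarest classes, h dw al and h+ dw+ al+, are the double crossovers. Comparing them with the parentals, only the dw allele has switched, so dw is the middle locus and the order is al – dw – h.
Crossovers in the dw–h interval produce the single-crossover classes h+ dw+ al and h dw al+ (152 + 124 = 276) plus the double crossovers (35).
RF(dw–h) = (276 + 35) / 1200 = 311/1200 = 0.2592 → 25.9 cM.

25.9 cM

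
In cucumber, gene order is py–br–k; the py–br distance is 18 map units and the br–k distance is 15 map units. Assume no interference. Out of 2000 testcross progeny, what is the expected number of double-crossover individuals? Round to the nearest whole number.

54

Map distances give recombination frequencies of 0.180 and 0.150 for the two intervals.
With no interference, expected double-crossover frequency = 0.180 × 0.150 = 0.02700.
Expected number = 0.02700 × 2000 = 54.00 ≈ 54.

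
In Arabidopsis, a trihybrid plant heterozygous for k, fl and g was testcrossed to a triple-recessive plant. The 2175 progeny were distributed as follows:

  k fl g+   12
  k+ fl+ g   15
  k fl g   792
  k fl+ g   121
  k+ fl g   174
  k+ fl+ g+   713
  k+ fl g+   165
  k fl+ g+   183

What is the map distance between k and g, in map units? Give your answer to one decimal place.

The two most frequent reciprocal classes, k+ fl+ g+ and k fl g, are the parental types, so the F1 was k+ fl+ g+ / k fl g.
The two rarest classes, k+ fl+ g and k fl g+, are the double crossovers. Comparing them with the parentals, only the g allele has switched, so g is the middle locus and the order is fl – g – k.
Crossovers in the g–k interval produce the single-crossover classes k fl+ g+ and k+ fl g (183 + 174 = 357) plus the double crossovers (27).
RF(g–k) = (357 + 27) / 2175 = 384/2175 = 0.1766 → 17.7 map units.

17.7 map units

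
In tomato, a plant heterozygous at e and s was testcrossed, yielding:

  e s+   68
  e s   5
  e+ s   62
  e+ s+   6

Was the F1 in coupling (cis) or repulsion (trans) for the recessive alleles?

trans

The two most frequent classes are e+ s (62) and e s+ (68); these are the parental (non-recombinant) types.
So the F1 carried e+ s on one chromosome and e s+ on the other — the recessive alleles are on opposite chromosomes (trans / repulsion).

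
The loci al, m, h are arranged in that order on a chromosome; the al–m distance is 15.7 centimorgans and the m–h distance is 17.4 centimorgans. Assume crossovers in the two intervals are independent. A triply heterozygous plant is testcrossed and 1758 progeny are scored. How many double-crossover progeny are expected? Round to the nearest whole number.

Map distances give recombination frequencies of 0.157 and 0.174 for the two intervals.
With no interference, expected double-crossover frequency = 0.157 × 0.174 = 0.02732.
Expected number = 0.02732 × 1758 = 48.03 ≈ 48.

48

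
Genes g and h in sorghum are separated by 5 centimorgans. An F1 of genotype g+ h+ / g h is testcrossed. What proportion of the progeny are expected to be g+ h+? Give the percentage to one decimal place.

47.5%

A map distance of 5 centimorgans corresponds to a recombination frequency of 0.050.
The F1 is g+ h+ / g h, so g+ h+ is a parental gamete class with expected frequency (1 − r)/2 = 0.950/2 = 0.4750.
That is 0.4750 = 47.5% of the progeny.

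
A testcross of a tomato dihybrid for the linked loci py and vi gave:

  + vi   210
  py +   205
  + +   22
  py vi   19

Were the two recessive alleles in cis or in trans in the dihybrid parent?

trans

The two most frequent classes are + vi (210) and py + (205); these are the parental (non-recombinant) types.
So the F1 carried + vi on one chromosome and py + on the other — the recessive alleles are on opposite chromosomes (trans / repulsion).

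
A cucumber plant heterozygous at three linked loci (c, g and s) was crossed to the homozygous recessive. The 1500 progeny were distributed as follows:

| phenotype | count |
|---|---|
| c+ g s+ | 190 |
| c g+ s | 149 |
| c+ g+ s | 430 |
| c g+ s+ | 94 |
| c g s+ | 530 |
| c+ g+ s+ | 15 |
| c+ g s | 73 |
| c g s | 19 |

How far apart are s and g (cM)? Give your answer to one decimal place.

13.4 cM

The two most frequent reciprocal classes, c g s+ and c+ g+ s, are the parental types, so the F1 was c g s+ / c+ g+ s.
The two rarest classes, c g s and c+ g+ s+, are the double crossovers. Comparing them with the parentals, only the s allele has switched, so s is the middle locus and the order is g – s – c.
Crossovers in the g–s interval produce the single-crossover classes c g+ s+ and c+ g s (94 + 73 = 167) plus the double crossovers (34).
RF(g–s) = (167 + 34) / 1500 = 201/1500 = 0.1340 → 13.4 cM.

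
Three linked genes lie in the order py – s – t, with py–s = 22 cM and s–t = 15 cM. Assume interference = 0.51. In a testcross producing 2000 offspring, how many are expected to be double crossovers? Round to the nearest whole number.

32

Map distances give recombination frequencies of 0.220 and 0.150 for the two intervals.
With interference 0.51 (so coincidence = 0.49), expected double-crossover frequency = 0.220 × 0.150 × 0.49 = 0.01617.
Expected number = 0.01617 × 2000 = 32.34 ≈ 32.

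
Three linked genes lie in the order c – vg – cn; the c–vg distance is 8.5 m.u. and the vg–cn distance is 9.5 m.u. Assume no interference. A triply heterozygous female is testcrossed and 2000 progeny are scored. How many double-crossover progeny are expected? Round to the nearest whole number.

Map distances give recombination frequencies of 0.085 and 0.095 for the two intervals.
With no interference, expected double-crossover frequency = 0.085 × 0.095 = 0.00808.
Expected number = 0.00808 × 2000 = 16.15 ≈ 16.

16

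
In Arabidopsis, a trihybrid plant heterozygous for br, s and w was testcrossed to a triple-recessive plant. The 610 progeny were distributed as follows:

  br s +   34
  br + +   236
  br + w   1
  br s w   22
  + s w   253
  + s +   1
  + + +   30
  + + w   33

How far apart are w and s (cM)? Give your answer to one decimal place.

The two most frequent reciprocal classes, br + + and + s w, are the parental types, so the F1 was br + + / + s w.
The two rarest classes, br + w and + s +, are the double crossovers. Comparing them with the parentals, only the w allele has switched, so w is the middle locus and the order is br – w – s.
Crossovers in the w–s interval produce the single-crossover classes br s + and + + w (34 + 33 = 67) plus the double crossovers (2).
RF(w–s) = (67 + 2) / 610 = 69/610 = 0.1131 → 11.3 cM.

11.3 cM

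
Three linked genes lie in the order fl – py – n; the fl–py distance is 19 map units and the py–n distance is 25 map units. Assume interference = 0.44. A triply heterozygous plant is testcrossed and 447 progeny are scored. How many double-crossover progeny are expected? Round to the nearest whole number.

Map distances give recombination frequencies of 0.190 and 0.250 for the two intervals.
With interference 0.44 (so coincidence = 0.56), expected double-crossover frequency = 0.190 × 0.250 × 0.56 = 0.02660.
Expected number = 0.02660 × 447 = 11.89 ≈ 12.

12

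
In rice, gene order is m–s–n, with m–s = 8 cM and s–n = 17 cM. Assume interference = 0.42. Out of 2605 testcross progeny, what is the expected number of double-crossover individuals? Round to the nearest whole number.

21

Map distances give recombination frequencies of 0.080 and 0.170 for the two intervals.
With interference 0.42 (so coincidence = 0.58), expected double-crossover frequency = 0.080 × 0.170 × 0.58 = 0.00789.
Expected number = 0.00789 × 2605 = 20.55 ≈ 21.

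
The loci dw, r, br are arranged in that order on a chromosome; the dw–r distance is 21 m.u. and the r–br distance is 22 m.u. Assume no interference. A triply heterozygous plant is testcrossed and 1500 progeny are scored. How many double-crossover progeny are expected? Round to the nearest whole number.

Map distances give recombination frequencies of 0.210 and 0.220 for the two intervals.
With no interference, expected double-crossover frequency = 0.210 × 0.220 = 0.04620.
Expected number = 0.04620 × 1500 = 69.30 ≈ 69.

69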